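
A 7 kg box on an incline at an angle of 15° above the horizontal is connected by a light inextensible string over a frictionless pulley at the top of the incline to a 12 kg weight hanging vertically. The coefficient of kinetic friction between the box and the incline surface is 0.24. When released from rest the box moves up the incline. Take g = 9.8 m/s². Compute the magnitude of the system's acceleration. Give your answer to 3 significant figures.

For the box on the incline: the weight component along the slope is m₁g sin 15° = 7 × 9.8 × 0.2588 = 17.754 N and the normal force is N = m₁g cos 15° = 66.263 N.
Kinetic friction opposes the box's motion up the incline: f = μN = 0.24 × 66.263 = 15.903 N acting down the slope.
Newton's second law for the box (up-slope positive): T − 17.754 − 15.903 = 7 a. For the hanging weight (downward positive): 12 × 9.8 − T = 12 a.
Adding the two equations eliminates T: 83.943 = 19 a, so a = 4.4181 m/s².

4.42 m/s²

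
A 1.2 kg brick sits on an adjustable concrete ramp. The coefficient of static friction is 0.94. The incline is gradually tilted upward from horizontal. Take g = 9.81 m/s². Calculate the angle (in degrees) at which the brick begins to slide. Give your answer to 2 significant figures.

43°

At the threshold of sliding, static friction is at its maximum μ_s N and exactly balances the weight component along the incline: mg sin θ = μ_s mg cos θ.
Hence tan θ = μ_s = 0.94, so θ = arctan(0.94) = 43.2285°.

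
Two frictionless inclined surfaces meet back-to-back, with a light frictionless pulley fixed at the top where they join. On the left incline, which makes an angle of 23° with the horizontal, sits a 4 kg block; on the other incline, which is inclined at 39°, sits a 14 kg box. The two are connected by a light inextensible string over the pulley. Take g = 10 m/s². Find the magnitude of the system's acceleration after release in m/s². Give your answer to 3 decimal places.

Resolve each weight along its own incline: the 4 kg mass has component 4 × 10 × sin 23° = 15.629 N down its slope, and the 14 kg mass has 14 × 10 × sin 39° = 88.105 N down its slope.
The 14 kg side's 88.105 N exceeds the other side's 15.629 N, so that mass slides down and the 4 kg mass slides up. Taking that direction as positive, Newton's second law for the whole system gives 88.105 − 15.629 = (4 + 14) a, so a = 72.476 / 18 = 4.0264 m/s².

4.026 m/s²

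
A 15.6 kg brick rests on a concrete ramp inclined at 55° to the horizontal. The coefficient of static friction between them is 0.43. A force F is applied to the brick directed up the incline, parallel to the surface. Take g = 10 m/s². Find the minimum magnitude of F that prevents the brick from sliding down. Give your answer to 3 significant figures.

The normal force is N = mg cos 55° = 89.478 N. With F at its minimum the brick is on the verge of sliding down, so static friction is at its maximum μ_s N = 0.43 × 89.478 = 38.476 N and acts up the slope.
Equilibrium along the incline: F + μ_s N = mg sin 55°, so F = 127.788 − 38.476 = 89.312 N.

89.3 N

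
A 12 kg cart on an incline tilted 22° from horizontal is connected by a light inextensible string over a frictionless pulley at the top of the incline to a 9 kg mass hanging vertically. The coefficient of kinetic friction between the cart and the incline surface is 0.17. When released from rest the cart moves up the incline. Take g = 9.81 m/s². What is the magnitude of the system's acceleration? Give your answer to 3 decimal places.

1.221 m/s²

For the cart on the incline: the weight component along the slope is m₁g sin 22° = 12 × 9.81 × 0.3746 = 44.098 N and the normal force is N = m₁g cos 22° = 109.148 N.
Kinetic friction opposes the cart's motion up the incline: f = μN = 0.17 × 109.148 = 18.555 N acting down the slope.
Newton's second law for the cart (up-slope positive): T − 44.098 − 18.555 = 12 a. For the hanging mass (downward positive): 9 × 9.81 − T = 9 a.
Adding the two equations eliminates T: 25.637 = 21 a, so a = 1.2208 m/s².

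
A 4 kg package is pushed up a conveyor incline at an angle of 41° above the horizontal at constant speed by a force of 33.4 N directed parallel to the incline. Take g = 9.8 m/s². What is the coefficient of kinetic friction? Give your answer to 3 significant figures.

0.260

At constant speed ΣF = 0 along the incline. The applied 33.4 N acts up the slope; the weight component mg sin 41° = 25.718 N and kinetic friction μN both act down the slope.
So 33.4 = 25.718 + μ × 29.585, giving μ = (33.4 − 25.718) / 29.585 = 0.2597.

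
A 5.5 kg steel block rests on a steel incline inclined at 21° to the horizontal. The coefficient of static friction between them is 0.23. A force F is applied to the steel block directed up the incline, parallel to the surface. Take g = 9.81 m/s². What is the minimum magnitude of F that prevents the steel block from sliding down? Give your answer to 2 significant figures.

7.8 N

The normal force is N = mg cos 21° = 50.371 N. With F at its minimum the steel block is on the verge of sliding down, so static friction is at its maximum μ_s N = 0.23 × 50.371 = 11.585 N and acts up the slope.
Equilibrium along the incline: F + μ_s N = mg sin 21°, so F = 19.336 − 11.585 = 7.751 N.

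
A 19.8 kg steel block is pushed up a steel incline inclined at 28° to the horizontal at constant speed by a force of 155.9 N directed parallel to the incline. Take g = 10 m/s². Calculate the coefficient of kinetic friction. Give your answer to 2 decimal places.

At constant speed ΣF = 0 along the incline. The applied 155.9 N acts up the slope; the weight component mg sin 28° = 92.955 N and kinetic friction μN both act down the slope.
So 155.9 = 92.955 + μ × 174.824, giving μ = (155.9 − 92.955) / 174.824 = 0.3600.

0.36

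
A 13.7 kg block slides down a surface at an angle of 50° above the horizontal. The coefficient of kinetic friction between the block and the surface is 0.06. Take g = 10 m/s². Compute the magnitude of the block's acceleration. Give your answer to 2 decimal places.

Resolving the weight along the incline: the component pulling the block down the slope is mg sin 50° = 13.7 × 10 × 0.7660 = 104.942 N, and the normal force is N = mg cos 50° = 13.7 × 10 × 0.6428 = 88.064 N.
Kinetic friction acts up the slope with magnitude f = μN = 0.06 × 88.064 = 5.284 N.
Net force along the incline is 104.942 − 5.284 = 99.658 N, so a = 99.658 / 13.7 = 7.2743 m/s².

7.27 m/s²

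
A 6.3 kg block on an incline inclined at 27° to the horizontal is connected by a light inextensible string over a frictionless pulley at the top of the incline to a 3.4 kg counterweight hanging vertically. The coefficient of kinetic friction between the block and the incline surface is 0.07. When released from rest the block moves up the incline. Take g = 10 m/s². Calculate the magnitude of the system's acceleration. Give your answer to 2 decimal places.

0.15 m/s²

For the block on the incline: the weight component along the slope is m₁g sin 27° = 6.3 × 10 × 0.4540 = 28.602 N and the normal force is N = m₁g cos 27° = 56.133 N.
Kinetic friction opposes the block's motion up the incline: f = μN = 0.07 × 56.133 = 3.929 N acting down the slope.
Newton's second law for the block (up-slope positive): T − 28.602 − 3.929 = 6.3 a. For the hanging counterweight (downward positive): 3.4 × 10 − T = 3.4 a.
Adding the two equations eliminates T: 1.469 = 9.7 a, so a = 0.1514 m/s².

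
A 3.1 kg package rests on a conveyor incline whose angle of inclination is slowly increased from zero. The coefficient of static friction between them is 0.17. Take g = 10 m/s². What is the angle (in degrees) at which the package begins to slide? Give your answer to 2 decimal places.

At the threshold of sliding, static friction is at its maximum μ_s N and exactly balances the weight component along the incline: mg sin θ = μ_s mg cos θ.
Hence tan θ = μ_s = 0.17, so θ = arctan(0.17) = 9.6480°.

9.65°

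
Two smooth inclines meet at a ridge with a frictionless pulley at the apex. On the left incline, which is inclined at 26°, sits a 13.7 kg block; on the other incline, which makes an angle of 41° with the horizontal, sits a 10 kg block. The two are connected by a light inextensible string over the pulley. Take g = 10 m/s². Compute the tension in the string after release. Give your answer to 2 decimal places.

Resolve each weight along its own incline: the 13.7 kg mass has component 13.7 × 10 × sin 26° = 60.057 N down its slope, and the 10 kg mass has 10 × 10 × sin 41° = 65.606 N down its slope.
The 10 kg side's 65.606 N exceeds the other side's 60.057 N, so that mass slides down and the 13.7 kg mass slides up. Taking that direction as positive, Newton's second law for the whole system gives 65.606 − 60.057 = (13.7 + 10) a, so a = 5.549 / 23.7 = 0.2341 m/s².
For the 13.7 kg mass (up-slope positive): T − 60.057 = 13.7 × 0.2341, so T = 63.264 N.

63.26 N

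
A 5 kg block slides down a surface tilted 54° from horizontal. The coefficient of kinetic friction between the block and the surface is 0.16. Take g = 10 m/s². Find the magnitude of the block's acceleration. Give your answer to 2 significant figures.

7.1 m/s²

Resolving the weight along the incline: the component pulling the block down the slope is mg sin 54° = 5 × 10 × 0.8090 = 40.450 N, and the normal force is N = mg cos 54° = 5 × 10 × 0.5878 = 29.390 N.
Kinetic friction acts up the slope with magnitude f = μN = 0.16 × 29.390 = 4.702 N.
Net force along the incline is 40.450 − 4.702 = 35.748 N, so a = 35.748 / 5 = 7.1496 m/s².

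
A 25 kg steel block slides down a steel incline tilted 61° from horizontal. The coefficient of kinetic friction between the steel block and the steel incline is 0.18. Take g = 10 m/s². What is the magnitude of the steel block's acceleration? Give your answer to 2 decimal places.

7.87 m/s²

Resolving the weight along the incline: the component pulling the steel block down the slope is mg sin 61° = 25 × 10 × 0.8746 = 218.650 N, and the normal force is N = mg cos 61° = 25 × 10 × 0.4848 = 121.200 N.
Kinetic friction acts up the slope with magnitude f = μN = 0.18 × 121.200 = 21.816 N.
Net force along the incline is 218.650 − 21.816 = 196.834 N, so a = 196.834 / 25 = 7.8734 m/s².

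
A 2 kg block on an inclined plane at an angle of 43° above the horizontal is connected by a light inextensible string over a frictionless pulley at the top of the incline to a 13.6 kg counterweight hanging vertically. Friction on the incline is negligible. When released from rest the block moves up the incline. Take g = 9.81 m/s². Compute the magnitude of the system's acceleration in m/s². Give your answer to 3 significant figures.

For the block on the incline: the weight component along the slope is m₁g sin 43° = 2 × 9.81 × 0.6820 = 13.381 N and the normal force is N = m₁g cos 43° = 14.349 N.
Newton's second law for the block (up-slope positive): T − 13.381 = 2 a. For the hanging counterweight (downward positive): 13.6 × 9.81 − T = 13.6 a.
Adding the two equations eliminates T: 120.035 = 15.6 a, so a = 7.6946 m/s².

7.69 m/s²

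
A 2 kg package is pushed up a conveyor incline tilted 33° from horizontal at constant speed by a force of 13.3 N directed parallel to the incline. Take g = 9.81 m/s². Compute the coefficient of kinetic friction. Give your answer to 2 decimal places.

0.16

At constant speed ΣF = 0 along the incline. The applied 13.3 N acts up the slope; the weight component mg sin 33° = 10.686 N and kinetic friction μN both act down the slope.
So 13.3 = 10.686 + μ × 16.455, giving μ = (13.3 − 10.686) / 16.455 = 0.1589.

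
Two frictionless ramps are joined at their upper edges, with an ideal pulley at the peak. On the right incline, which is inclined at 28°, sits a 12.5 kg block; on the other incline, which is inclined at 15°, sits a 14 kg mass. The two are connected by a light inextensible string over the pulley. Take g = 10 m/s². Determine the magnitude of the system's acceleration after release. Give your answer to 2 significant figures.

0.85 m/s²

Resolve each weight along its own incline: the 12.5 kg mass has component 12.5 × 10 × sin 28° = 58.684 N down its slope, and the 14 kg mass has 14 × 10 × sin 15° = 36.235 N down its slope.
The 12.5 kg side's 58.684 N exceeds the other side's 36.235 N, so that mass slides down and the 14 kg mass slides up. Taking that direction as positive, Newton's second law for the whole system gives 58.684 − 36.235 = (12.5 + 14) a, so a = 22.449 / 26.5 = 0.8471 m/s².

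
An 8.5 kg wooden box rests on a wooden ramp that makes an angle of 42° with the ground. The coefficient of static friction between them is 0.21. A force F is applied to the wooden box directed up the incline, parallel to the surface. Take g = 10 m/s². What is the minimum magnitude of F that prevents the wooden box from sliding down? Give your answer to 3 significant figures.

The normal force is N = mg cos 42° = 63.167 N. With F at its minimum the wooden box is on the verge of sliding down, so static friction is at its maximum μ_s N = 0.21 × 63.167 = 13.265 N and acts up the slope.
Equilibrium along the incline: F + μ_s N = mg sin 42°, so F = 56.876 − 13.265 = 43.611 N.

43.6 N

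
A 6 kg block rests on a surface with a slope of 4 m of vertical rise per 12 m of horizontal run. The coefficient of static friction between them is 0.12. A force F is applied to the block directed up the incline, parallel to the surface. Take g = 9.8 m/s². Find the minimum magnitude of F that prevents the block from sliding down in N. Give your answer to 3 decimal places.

The normal force is N = mg cos 18.43° = 55.783 N. With F at its minimum the block is on the verge of sliding down, so static friction is at its maximum μ_s N = 0.12 × 55.783 = 6.694 N and acts up the slope.
Equilibrium along the incline: F + μ_s N = mg sin 18.43°, so F = 18.594 − 6.694 = 11.900 N.

11.900 N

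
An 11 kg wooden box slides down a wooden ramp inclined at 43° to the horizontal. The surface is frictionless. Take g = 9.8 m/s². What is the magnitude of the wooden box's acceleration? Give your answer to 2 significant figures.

6.7 m/s²

Resolving the weight along the incline: the component pulling the wooden box down the slope is mg sin 43° = 11 × 9.8 × 0.6820 = 73.520 N, and the normal force is N = mg cos 43° = 11 × 9.8 × 0.7314 = 78.845 N.
With no friction the net force along the incline is 73.520 N, so a = g sin 43° = 73.520 / 11 = 6.6836 m/s².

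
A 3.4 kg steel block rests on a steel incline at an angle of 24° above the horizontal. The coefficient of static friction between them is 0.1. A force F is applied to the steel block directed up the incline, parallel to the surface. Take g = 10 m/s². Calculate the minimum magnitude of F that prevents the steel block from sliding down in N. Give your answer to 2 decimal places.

10.72 N

The normal force is N = mg cos 24° = 31.061 N. With F at its minimum the steel block is on the verge of sliding down, so static friction is at its maximum μ_s N = 0.1 × 31.061 = 3.106 N and acts up the slope.
Equilibrium along the incline: F + μ_s N = mg sin 24°, so F = 13.829 − 3.106 = 10.723 N.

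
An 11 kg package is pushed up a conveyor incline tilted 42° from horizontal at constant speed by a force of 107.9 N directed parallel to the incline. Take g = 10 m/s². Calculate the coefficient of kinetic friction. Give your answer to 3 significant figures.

At constant speed ΣF = 0 along the incline. The applied 107.9 N acts up the slope; the weight component mg sin 42° = 73.604 N and kinetic friction μN both act down the slope.
So 107.9 = 73.604 + μ × 81.746, giving μ = (107.9 − 73.604) / 81.746 = 0.4195.

0.420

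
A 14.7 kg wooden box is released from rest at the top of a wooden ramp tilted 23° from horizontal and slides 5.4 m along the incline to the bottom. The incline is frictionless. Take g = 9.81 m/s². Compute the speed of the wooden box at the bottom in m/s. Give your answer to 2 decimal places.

The weight component along the incline is mg sin 23° = 56.346 N and the normal force is N = mg cos 23° = 132.743 N.
With no friction, a = g sin 23° = 3.8331 m/s².
Starting from rest over a distance of 5.4 m, v² = 2aL = 2 × 3.8331 × 5.4 = 41.3975, so v = 6.4341 m/s.

6.43 m/s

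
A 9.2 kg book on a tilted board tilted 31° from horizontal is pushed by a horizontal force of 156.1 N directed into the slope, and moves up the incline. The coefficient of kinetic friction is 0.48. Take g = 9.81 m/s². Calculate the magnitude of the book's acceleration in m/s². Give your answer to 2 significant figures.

The horizontal push has components F cos 31° = 156.1 × 0.8572 = 133.809 N up the incline and F sin 31° = 156.1 × 0.5150 = 80.391 N pressing into the surface.
The normal force is therefore N = mg cos 31° + F sin 31° = 77.364 + 80.391 = 157.755 N, and kinetic friction down the slope is μN = 0.48 × 157.755 = 75.722 N.
Along the incline: F cos 31° − mg sin 31° − μN = ma, so 133.809 − 46.480 − 75.722 = 9.2 a, giving a = 1.2616 m/s².

1.3 m/s²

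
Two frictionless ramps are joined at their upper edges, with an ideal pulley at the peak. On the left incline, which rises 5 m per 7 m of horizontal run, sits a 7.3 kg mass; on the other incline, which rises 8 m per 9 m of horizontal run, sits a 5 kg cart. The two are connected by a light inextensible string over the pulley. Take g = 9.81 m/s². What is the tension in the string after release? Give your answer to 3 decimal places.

Resolve each weight along its own incline: the 7.3 kg mass has component 7.3 × 9.81 × sin 35.54° = 41.624 N down its slope, and the 5 kg mass has 5 × 9.81 × sin 41.63° = 32.587 N down its slope.
The 7.3 kg side's 41.624 N exceeds the other side's 32.587 N, so that mass slides down and the 5 kg mass slides up. Taking that direction as positive, Newton's second law for the whole system gives 41.624 − 32.587 = (7.3 + 5) a, so a = 9.037 / 12.3 = 0.7347 m/s².
For the 5 kg mass (up-slope positive): T − 32.587 = 5 × 0.7347, so T = 36.261 N.

36.261 N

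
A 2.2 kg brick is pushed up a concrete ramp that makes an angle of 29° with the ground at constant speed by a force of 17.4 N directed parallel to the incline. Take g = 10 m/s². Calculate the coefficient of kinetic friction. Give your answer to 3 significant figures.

0.350

At constant speed ΣF = 0 along the incline. The applied 17.4 N acts up the slope; the weight component mg sin 29° = 10.666 N and kinetic friction μN both act down the slope.
So 17.4 = 10.666 + μ × 19.242, giving μ = (17.4 − 10.666) / 19.242 = 0.3500.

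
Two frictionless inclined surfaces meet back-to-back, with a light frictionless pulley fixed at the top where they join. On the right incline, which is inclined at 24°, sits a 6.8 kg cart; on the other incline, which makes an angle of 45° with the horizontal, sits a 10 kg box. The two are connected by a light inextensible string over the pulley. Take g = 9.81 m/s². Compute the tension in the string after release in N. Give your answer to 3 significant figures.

Resolve each weight along its own incline: the 6.8 kg mass has component 6.8 × 9.81 × sin 24° = 27.133 N down its slope, and the 10 kg mass has 10 × 9.81 × sin 45° = 69.367 N down its slope.
The 10 kg side's 69.367 N exceeds the other side's 27.133 N, so that mass slides down and the 6.8 kg mass slides up. Taking that direction as positive, Newton's second law for the whole system gives 69.367 − 27.133 = (6.8 + 10) a, so a = 42.234 / 16.8 = 2.5139 m/s².
For the 6.8 kg mass (up-slope positive): T − 27.133 = 6.8 × 2.5139, so T = 44.228 N.

44.2 N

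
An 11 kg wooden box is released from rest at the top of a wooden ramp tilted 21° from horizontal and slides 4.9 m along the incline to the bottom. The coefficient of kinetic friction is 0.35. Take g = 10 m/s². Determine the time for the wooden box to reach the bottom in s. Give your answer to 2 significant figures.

5.6 s

The weight component along the incline is mg sin 21° = 39.420 N and the normal force is N = mg cos 21° = 102.694 N.
Friction up the slope is f = μN = 0.35 × 102.694 = 35.943 N, so the net downslope force is 39.420 − 35.943 = 3.477 N and a = 3.477 / 11 = 0.3161 m/s².
Starting from rest, L = ½at², so t = √(2L/a) = √(2 × 4.9 / 0.3161) = 5.5680 s.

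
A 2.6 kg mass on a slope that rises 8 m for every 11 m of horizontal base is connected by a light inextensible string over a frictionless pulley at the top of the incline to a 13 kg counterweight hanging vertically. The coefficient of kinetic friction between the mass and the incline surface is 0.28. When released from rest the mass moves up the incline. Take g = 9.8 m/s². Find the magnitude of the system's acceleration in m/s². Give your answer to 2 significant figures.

For the mass on the incline: the weight component along the slope is m₁g sin 36.03° = 2.6 × 9.8 × 0.5882 = 14.987 N and the normal force is N = m₁g cos 36.03° = 20.607 N.
Kinetic friction opposes the mass's motion up the incline: f = μN = 0.28 × 20.607 = 5.770 N acting down the slope.
Newton's second law for the mass (up-slope positive): T − 14.987 − 5.770 = 2.6 a. For the hanging counterweight (downward positive): 13 × 9.8 − T = 13 a.
Adding the two equations eliminates T: 106.643 = 15.6 a, so a = 6.8361 m/s².

6.8 m/s²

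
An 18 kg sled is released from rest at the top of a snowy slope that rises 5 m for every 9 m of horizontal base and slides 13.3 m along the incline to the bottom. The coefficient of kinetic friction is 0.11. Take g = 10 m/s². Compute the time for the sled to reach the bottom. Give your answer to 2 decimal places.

2.61 s

The weight component along the incline is mg sin 29.05° = 87.416 N and the normal force is N = mg cos 29.05° = 157.348 N.
Friction up the slope is f = μN = 0.11 × 157.348 = 17.308 N, so the net downslope force is 87.416 − 17.308 = 70.108 N and a = 70.108 / 18 = 3.8949 m/s².
Starting from rest, L = ½at², so t = √(2L/a) = √(2 × 13.3 / 3.8949) = 2.6133 s.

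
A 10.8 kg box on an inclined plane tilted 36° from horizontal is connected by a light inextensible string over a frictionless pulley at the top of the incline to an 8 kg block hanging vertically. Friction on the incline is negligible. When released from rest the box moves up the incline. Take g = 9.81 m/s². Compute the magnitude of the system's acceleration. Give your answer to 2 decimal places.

0.86 m/s²

For the box on the incline: the weight component along the slope is m₁g sin 36° = 10.8 × 9.81 × 0.5878 = 62.276 N and the normal force is N = m₁g cos 36° = 85.714 N.
Newton's second law for the box (up-slope positive): T − 62.276 = 10.8 a. For the hanging block (downward positive): 8 × 9.81 − T = 8 a.
Adding the two equations eliminates T: 16.204 = 18.8 a, so a = 0.8619 m/s².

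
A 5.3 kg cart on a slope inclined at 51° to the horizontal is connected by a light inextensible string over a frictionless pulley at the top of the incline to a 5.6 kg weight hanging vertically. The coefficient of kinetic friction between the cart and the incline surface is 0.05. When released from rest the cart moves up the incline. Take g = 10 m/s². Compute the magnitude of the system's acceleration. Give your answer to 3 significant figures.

1.21 m/s²

For the cart on the incline: the weight component along the slope is m₁g sin 51° = 5.3 × 10 × 0.7771 = 41.186 N and the normal force is N = m₁g cos 51° = 33.354 N.
Kinetic friction opposes the cart's motion up the incline: f = μN = 0.05 × 33.354 = 1.668 N acting down the slope.
Newton's second law for the cart (up-slope positive): T − 41.186 − 1.668 = 5.3 a. For the hanging weight (downward positive): 5.6 × 10 − T = 5.6 a.
Adding the two equations eliminates T: 13.146 = 10.9 a, so a = 1.2061 m/s².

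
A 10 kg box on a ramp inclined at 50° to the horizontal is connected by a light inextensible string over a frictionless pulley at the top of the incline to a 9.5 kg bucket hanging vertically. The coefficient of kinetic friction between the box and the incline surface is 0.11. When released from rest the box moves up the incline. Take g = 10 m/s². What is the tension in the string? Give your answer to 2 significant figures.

For the box on the incline: the weight component along the slope is m₁g sin 50° = 10 × 10 × 0.7660 = 76.600 N and the normal force is N = m₁g cos 50° = 64.279 N.
Kinetic friction opposes the box's motion up the incline: f = μN = 0.11 × 64.279 = 7.071 N acting down the slope.
Newton's second law for the box (up-slope positive): T − 76.600 − 7.071 = 10 a. For the hanging bucket (downward positive): 9.5 × 10 − T = 9.5 a.
Adding the two equations eliminates T: 11.329 = 19.5 a, so a = 0.5810 m/s².
Then from the hanging bucket's equation, T = 9.5 × (10 − 0.5810) = 89.481 N.

89 N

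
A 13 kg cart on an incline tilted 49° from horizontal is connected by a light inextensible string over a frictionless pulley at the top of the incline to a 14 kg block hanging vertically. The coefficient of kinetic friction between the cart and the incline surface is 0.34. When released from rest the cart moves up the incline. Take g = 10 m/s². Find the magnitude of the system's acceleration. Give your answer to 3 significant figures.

0.477 m/s²

For the cart on the incline: the weight component along the slope is m₁g sin 49° = 13 × 10 × 0.7547 = 98.111 N and the normal force is N = m₁g cos 49° = 85.288 N.
Kinetic friction opposes the cart's motion up the incline: f = μN = 0.34 × 85.288 = 28.998 N acting down the slope.
Newton's second law for the cart (up-slope positive): T − 98.111 − 28.998 = 13 a. For the hanging block (downward positive): 14 × 10 − T = 14 a.
Adding the two equations eliminates T: 12.891 = 27 a, so a = 0.4774 m/s².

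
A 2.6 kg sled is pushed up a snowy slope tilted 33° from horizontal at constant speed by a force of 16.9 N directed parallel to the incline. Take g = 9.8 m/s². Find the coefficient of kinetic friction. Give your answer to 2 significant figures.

0.14

At constant speed ΣF = 0 along the incline. The applied 16.9 N acts up the slope; the weight component mg sin 33° = 13.877 N and kinetic friction μN both act down the slope.
So 16.9 = 13.877 + μ × 21.369, giving μ = (16.9 − 13.877) / 21.369 = 0.1415.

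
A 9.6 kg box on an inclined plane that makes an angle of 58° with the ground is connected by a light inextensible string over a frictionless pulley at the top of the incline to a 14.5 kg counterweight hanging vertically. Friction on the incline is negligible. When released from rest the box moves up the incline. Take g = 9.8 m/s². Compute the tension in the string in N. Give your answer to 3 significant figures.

For the box on the incline: the weight component along the slope is m₁g sin 58° = 9.6 × 9.8 × 0.8480 = 79.780 N and the normal force is N = m₁g cos 58° = 49.855 N.
Newton's second law for the box (up-slope positive): T − 79.780 = 9.6 a. For the hanging counterweight (downward positive): 14.5 × 9.8 − T = 14.5 a.
Adding the two equations eliminates T: 62.320 = 24.1 a, so a = 2.5859 m/s².
Then from the hanging counterweight's equation, T = 14.5 × (9.8 − 2.5859) = 104.604 N.

105 N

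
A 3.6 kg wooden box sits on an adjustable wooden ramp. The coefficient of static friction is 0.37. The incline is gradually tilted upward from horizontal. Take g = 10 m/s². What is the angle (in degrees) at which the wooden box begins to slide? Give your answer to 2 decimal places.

At the threshold of sliding, static friction is at its maximum μ_s N and exactly balances the weight component along the incline: mg sin θ = μ_s mg cos θ.
Hence tan θ = μ_s = 0.37, so θ = arctan(0.37) = 20.3045°.

20.30°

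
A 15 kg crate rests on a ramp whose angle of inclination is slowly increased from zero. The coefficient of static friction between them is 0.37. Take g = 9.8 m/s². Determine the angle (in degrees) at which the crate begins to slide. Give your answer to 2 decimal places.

20.30°

At the threshold of sliding, static friction is at its maximum μ_s N and exactly balances the weight component along the incline: mg sin θ = μ_s mg cos θ.
Hence tan θ = μ_s = 0.37, so θ = arctan(0.37) = 20.3045°.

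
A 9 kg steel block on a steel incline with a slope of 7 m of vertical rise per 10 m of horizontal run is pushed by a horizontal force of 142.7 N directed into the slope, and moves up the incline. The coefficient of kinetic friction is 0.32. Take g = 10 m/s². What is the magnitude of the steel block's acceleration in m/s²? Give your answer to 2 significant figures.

The horizontal push has components F cos 34.99° = 142.7 × 0.8192 = 116.900 N up the incline and F sin 34.99° = 142.7 × 0.5735 = 81.838 N pressing into the surface.
The normal force is therefore N = mg cos 34.99° + F sin 34.99° = 73.728 + 81.838 = 155.566 N, and kinetic friction down the slope is μN = 0.32 × 155.566 = 49.781 N.
Along the incline: F cos 34.99° − mg sin 34.99° − μN = ma, so 116.900 − 51.615 − 49.781 = 9 a, giving a = 1.7227 m/s².

1.7 m/s²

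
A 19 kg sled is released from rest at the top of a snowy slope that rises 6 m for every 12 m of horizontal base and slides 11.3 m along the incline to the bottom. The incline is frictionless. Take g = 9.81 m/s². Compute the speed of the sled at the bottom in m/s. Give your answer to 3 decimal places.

9.957 m/s

The weight component along the incline is mg sin 26.57° = 83.356 N and the normal force is N = mg cos 26.57° = 166.712 N.
With no friction, a = g sin 26.57° = 4.3872 m/s².
Starting from rest over a distance of 11.3 m, v² = 2aL = 2 × 4.3872 × 11.3 = 99.1507, so v = 9.9574 m/s.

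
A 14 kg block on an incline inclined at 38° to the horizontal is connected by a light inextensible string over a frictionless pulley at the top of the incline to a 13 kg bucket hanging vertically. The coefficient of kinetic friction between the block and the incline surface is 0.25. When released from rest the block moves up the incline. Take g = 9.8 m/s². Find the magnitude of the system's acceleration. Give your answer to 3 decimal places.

0.589 m/s²

For the block on the incline: the weight component along the slope is m₁g sin 38° = 14 × 9.8 × 0.6157 = 84.474 N and the normal force is N = m₁g cos 38° = 108.115 N.
Kinetic friction opposes the block's motion up the incline: f = μN = 0.25 × 108.115 = 27.029 N acting down the slope.
Newton's second law for the block (up-slope positive): T − 84.474 − 27.029 = 14 a. For the hanging bucket (downward positive): 13 × 9.8 − T = 13 a.
Adding the two equations eliminates T: 15.897 = 27 a, so a = 0.5888 m/s².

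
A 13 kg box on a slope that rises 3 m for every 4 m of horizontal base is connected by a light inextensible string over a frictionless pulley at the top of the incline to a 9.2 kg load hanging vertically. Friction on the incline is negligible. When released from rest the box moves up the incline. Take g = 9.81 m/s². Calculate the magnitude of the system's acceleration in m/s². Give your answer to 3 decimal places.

0.619 m/s²

For the box on the incline: the weight component along the slope is m₁g sin 36.87° = 13 × 9.81 × 0.6000 = 76.518 N and the normal force is N = m₁g cos 36.87° = 102.024 N.
Newton's second law for the box (up-slope positive): T − 76.518 = 13 a. For the hanging load (downward positive): 9.2 × 9.81 − T = 9.2 a.
Adding the two equations eliminates T: 13.734 = 22.2 a, so a = 0.6186 m/s².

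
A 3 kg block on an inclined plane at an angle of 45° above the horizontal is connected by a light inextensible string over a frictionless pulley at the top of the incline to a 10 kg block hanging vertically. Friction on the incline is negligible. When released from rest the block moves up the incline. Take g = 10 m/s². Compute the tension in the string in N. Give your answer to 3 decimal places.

39.395 N

For the block on the incline: the weight component along the slope is m₁g sin 45° = 3 × 10 × 0.7071 = 21.213 N and the normal force is N = m₁g cos 45° = 21.213 N.
Newton's second law for the block (up-slope positive): T − 21.213 = 3 a. For the hanging block (downward positive): 10 × 10 − T = 10 a.
Adding the two equations eliminates T: 78.787 = 13 a, so a = 6.0605 m/s².
Then from the hanging block's equation, T = 10 × (10 − 6.0605) = 39.395 N.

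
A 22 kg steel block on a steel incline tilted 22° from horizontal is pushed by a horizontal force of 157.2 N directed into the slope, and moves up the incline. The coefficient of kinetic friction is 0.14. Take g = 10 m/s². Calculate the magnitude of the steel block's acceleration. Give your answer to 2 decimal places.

1.21 m/s²

The horizontal push has components F cos 22° = 157.2 × 0.9272 = 145.756 N up the incline and F sin 22° = 157.2 × 0.3746 = 58.887 N pressing into the surface.
The normal force is therefore N = mg cos 22° + F sin 22° = 203.984 + 58.887 = 262.871 N, and kinetic friction down the slope is μN = 0.14 × 262.871 = 36.802 N.
Along the incline: F cos 22° − mg sin 22° − μN = ma, so 145.756 − 82.412 − 36.802 = 22 a, giving a = 1.2065 m/s².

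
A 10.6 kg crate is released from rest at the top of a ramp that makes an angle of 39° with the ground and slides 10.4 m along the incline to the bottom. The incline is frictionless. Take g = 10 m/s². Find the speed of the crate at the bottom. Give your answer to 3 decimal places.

The weight component along the incline is mg sin 39° = 66.708 N and the normal force is N = mg cos 39° = 82.377 N.
With no friction, a = g sin 39° = 6.2932 m/s².
Starting from rest over a distance of 10.4 m, v² = 2aL = 2 × 6.2932 × 10.4 = 130.8986, so v = 11.4411 m/s.

11.441 m/s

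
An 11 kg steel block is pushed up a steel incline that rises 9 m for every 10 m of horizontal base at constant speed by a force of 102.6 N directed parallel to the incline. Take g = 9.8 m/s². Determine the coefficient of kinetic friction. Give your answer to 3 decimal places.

At constant speed ΣF = 0 along the incline. The applied 102.6 N acts up the slope; the weight component mg sin 41.99° = 72.114 N and kinetic friction μN both act down the slope.
So 102.6 = 72.114 + μ × 80.127, giving μ = (102.6 − 72.114) / 80.127 = 0.3805.

0.380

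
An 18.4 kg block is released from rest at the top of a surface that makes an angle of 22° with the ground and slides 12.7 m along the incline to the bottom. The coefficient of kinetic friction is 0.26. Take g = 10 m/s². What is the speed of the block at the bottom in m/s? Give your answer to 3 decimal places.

The weight component along the incline is mg sin 22° = 68.928 N and the normal force is N = mg cos 22° = 170.602 N.
Friction up the slope is f = μN = 0.26 × 170.602 = 44.357 N, so the net downslope force is 68.928 − 44.357 = 24.571 N and a = 24.571 / 18.4 = 1.3354 m/s².
Starting from rest over a distance of 12.7 m, v² = 2aL = 2 × 1.3354 × 12.7 = 33.9192, so v = 5.8240 m/s.

5.824 m/s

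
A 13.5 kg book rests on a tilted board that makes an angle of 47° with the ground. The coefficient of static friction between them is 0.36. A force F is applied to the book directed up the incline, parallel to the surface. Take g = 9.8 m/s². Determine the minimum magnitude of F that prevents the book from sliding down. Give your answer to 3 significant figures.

The normal force is N = mg cos 47° = 90.228 N. With F at its minimum the book is on the verge of sliding down, so static friction is at its maximum μ_s N = 0.36 × 90.228 = 32.482 N and acts up the slope.
Equilibrium along the incline: F + μ_s N = mg sin 47°, so F = 96.758 − 32.482 = 64.276 N.

64.3 N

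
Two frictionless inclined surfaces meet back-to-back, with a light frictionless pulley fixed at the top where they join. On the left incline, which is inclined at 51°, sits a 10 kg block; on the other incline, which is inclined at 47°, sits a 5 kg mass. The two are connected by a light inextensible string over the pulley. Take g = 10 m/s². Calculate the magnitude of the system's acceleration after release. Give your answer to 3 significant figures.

Resolve each weight along its own incline: the 10 kg mass has component 10 × 10 × sin 51° = 77.715 N down its slope, and the 5 kg mass has 5 × 10 × sin 47° = 36.568 N down its slope.
The 10 kg side's 77.715 N exceeds the other side's 36.568 N, so that mass slides down and the 5 kg mass slides up. Taking that direction as positive, Newton's second law for the whole system gives 77.715 − 36.568 = (10 + 5) a, so a = 41.147 / 15 = 2.7431 m/s².

2.74 m/s²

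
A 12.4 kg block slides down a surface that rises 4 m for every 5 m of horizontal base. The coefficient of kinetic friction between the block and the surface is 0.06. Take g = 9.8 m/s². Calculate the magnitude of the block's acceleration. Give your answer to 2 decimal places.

5.66 m/s²

Resolving the weight along the incline: the component pulling the block down the slope is mg sin 38.66° = 12.4 × 9.8 × 0.6247 = 75.914 N, and the normal force is N = mg cos 38.66° = 12.4 × 9.8 × 0.7809 = 94.895 N.
Kinetic friction acts up the slope with magnitude f = μN = 0.06 × 94.895 = 5.694 N.
Net force along the incline is 75.914 − 5.694 = 70.220 N, so a = 70.220 / 12.4 = 5.6629 m/s².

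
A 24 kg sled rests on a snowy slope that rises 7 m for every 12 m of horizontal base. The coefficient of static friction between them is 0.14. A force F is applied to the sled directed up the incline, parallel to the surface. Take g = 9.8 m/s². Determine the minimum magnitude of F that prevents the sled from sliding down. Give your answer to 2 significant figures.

90 N

The normal force is N = mg cos 30.26° = 203.161 N. With F at its minimum the sled is on the verge of sliding down, so static friction is at its maximum μ_s N = 0.14 × 203.161 = 28.443 N and acts up the slope.
Equilibrium along the incline: F + μ_s N = mg sin 30.26°, so F = 118.510 − 28.443 = 90.067 N.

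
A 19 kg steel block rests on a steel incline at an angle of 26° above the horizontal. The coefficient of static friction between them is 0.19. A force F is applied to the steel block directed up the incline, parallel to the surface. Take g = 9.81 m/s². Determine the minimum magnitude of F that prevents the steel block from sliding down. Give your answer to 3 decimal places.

The normal force is N = mg cos 26° = 167.526 N. With F at its minimum the steel block is on the verge of sliding down, so static friction is at its maximum μ_s N = 0.19 × 167.526 = 31.830 N and acts up the slope.
Equilibrium along the incline: F + μ_s N = mg sin 26°, so F = 81.708 − 31.830 = 49.878 N.

49.878 N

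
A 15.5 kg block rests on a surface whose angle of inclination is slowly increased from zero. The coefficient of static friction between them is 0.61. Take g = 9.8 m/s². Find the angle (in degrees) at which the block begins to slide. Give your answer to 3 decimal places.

31.383°

At the threshold of sliding, static friction is at its maximum μ_s N and exactly balances the weight component along the incline: mg sin θ = μ_s mg cos θ.
Hence tan θ = μ_s = 0.61, so θ = arctan(0.61) = 31.3832°.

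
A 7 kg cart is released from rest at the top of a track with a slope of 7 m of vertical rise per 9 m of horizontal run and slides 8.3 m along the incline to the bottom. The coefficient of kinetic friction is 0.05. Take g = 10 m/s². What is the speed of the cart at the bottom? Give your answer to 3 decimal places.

9.765 m/s

The weight component along the incline is mg sin 37.87° = 42.976 N and the normal force is N = mg cos 37.87° = 55.255 N.
Friction up the slope is f = μN = 0.05 × 55.255 = 2.763 N, so the net downslope force is 42.976 − 2.763 = 40.213 N and a = 40.213 / 7 = 5.7447 m/s².
Starting from rest over a distance of 8.3 m, v² = 2aL = 2 × 5.7447 × 8.3 = 95.3620, so v = 9.7653 m/s.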